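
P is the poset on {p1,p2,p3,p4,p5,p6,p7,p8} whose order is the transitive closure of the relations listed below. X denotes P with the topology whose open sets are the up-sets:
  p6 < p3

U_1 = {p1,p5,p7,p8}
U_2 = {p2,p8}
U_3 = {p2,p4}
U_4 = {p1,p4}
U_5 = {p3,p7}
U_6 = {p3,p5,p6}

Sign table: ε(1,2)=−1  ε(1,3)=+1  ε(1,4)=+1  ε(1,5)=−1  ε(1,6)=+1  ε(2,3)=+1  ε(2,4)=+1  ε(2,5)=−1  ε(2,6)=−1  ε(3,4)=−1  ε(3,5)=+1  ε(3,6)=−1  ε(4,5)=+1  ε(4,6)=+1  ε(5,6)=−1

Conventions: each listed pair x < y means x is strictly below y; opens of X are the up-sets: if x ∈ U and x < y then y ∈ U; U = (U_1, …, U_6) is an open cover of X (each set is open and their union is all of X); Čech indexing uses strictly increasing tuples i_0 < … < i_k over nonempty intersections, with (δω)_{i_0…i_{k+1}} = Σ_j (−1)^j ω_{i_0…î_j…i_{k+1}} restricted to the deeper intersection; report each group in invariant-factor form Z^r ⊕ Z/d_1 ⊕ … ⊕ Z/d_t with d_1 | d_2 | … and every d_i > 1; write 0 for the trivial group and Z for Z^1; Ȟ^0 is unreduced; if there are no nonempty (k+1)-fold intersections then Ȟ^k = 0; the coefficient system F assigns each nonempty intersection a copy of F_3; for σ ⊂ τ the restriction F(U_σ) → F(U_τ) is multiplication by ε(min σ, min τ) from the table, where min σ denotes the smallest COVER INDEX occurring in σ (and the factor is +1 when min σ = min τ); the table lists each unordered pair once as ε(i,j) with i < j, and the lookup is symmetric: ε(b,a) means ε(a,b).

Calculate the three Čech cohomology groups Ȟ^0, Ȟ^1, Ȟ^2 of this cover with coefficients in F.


nerve simplices:
  U12={p8} U14={p1} U15={p7} U16={p5} U23={p2} U34={p4} U56={p3}
C dims 6,7; δ0: rk_F3 5
degree 0: 6−5−0 = 1 → Ȟ^0 ≅ Z/3
degree 1: 7−0−5 = 2 → Ȟ^1 ≅ Z/3 ⊕ Z/3
degree 2: 0−0−0 = 0 → Ȟ^2 ≅ 0

Ȟ^0 ≅ Z/3; Ȟ^1 ≅ Z/3 ⊕ Z/3; Ȟ^2 ≅ 0


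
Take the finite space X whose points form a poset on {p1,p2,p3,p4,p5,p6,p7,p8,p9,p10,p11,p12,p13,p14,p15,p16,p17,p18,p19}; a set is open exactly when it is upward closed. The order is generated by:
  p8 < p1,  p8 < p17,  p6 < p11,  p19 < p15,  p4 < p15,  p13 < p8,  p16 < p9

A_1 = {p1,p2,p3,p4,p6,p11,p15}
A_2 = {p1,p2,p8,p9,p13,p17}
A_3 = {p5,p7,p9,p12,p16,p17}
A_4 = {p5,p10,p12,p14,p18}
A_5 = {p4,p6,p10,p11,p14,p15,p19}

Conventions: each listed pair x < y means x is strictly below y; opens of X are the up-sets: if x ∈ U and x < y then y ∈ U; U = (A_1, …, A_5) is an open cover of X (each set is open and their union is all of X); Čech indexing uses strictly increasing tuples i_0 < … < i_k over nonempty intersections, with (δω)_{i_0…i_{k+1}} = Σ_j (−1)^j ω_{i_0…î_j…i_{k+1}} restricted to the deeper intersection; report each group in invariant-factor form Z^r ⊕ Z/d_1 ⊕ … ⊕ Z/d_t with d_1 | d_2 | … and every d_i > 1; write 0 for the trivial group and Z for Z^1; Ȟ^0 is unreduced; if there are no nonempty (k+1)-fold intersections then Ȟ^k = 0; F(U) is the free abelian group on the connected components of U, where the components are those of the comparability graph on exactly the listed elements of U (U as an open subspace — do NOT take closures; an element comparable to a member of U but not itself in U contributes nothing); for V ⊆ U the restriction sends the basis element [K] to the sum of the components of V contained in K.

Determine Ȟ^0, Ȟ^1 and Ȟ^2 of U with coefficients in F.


Ȟ^0 = Z^12; Ȟ^1 = 0; Ȟ^2 = 0

nerve simplices:
  A12={p1,p2} A15={p4,p6,p11,p15} A23={p9,p17} A34={p5,p12} A45={p10,p14}
components per intersection:
  A1: {p1} {p2} {p3} {p4,p15} {p6,p11}
  A2: {p1,p8,p13,p17} {p2} {p9}
  A3: {p5} {p7} {p9,p16} {p12} {p17}
  A4: {p5} {p10} {p12} {p14} {p18}
  A5: {p4,p15,p19} {p6,p11} {p10} {p14}
  A12: {p1} {p2}
  A15: {p4,p15} {p6,p11}
  A23: {p9} {p17}
  A34: {p5} {p12}
  A45: {p10} {p14}
C dims 22,10; δ0: rk 10, SNF 1^10
degree 0: 22−10−0 = 12 → Ȟ^0 ≅ Z^12
degree 1: 10−0−10 = 0 → Ȟ^1 ≅ 0
degree 2: 0−0−0 = 0 → Ȟ^2 ≅ 0


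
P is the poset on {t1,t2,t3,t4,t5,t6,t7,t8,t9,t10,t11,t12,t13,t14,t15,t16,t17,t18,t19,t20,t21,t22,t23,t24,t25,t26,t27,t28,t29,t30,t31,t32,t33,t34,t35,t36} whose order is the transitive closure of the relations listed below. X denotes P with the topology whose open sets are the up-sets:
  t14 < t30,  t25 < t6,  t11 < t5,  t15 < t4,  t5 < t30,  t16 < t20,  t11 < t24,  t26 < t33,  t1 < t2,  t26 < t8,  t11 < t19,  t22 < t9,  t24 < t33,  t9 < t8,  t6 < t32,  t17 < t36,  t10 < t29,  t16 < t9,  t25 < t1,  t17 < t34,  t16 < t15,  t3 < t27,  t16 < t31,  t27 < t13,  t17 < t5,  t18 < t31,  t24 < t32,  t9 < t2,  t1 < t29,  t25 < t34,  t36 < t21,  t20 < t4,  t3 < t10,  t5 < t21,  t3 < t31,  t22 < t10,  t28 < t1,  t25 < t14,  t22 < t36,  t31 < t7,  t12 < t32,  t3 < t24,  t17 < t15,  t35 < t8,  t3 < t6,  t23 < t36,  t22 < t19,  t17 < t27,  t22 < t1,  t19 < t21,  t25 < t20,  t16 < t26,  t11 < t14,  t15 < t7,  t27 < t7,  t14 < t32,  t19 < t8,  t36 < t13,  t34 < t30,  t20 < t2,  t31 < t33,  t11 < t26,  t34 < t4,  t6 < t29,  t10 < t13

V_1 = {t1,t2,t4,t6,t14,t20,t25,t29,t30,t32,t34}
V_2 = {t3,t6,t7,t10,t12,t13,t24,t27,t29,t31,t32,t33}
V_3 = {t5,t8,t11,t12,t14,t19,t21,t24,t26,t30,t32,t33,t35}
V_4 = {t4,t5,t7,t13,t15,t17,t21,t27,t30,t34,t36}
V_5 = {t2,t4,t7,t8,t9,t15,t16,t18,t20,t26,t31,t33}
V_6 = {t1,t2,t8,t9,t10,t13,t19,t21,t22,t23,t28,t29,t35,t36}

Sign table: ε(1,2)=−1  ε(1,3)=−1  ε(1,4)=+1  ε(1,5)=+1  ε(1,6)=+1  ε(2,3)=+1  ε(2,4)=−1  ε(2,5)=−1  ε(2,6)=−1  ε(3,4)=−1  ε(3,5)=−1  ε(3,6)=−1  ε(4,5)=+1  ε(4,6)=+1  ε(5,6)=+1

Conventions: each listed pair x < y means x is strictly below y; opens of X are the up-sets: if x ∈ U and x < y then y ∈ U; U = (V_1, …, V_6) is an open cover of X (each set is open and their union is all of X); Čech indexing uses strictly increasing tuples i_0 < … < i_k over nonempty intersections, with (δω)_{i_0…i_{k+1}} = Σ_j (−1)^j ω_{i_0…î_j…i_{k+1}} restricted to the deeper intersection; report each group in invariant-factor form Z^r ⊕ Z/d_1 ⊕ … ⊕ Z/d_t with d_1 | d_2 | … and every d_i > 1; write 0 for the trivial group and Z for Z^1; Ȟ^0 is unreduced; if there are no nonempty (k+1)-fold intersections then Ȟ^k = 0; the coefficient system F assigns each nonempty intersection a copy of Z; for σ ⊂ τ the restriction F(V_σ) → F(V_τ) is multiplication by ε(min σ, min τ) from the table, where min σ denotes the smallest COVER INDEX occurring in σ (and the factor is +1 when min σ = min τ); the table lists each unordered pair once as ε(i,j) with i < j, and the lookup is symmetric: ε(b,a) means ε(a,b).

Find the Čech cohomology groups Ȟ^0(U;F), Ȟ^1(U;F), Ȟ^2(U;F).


cover nerve:
  V12={t6,t29,t32} V13={t14,t30,t32} V14={t4,t30,t34} V15={t2,t4,t20} V16={t1,t2,t29} V23={t12,t24,t32,t33} V24={t7,t13,t27} V25={t7,t31,t33} V26={t10,t13,t29} V34={t5,t21,t30} V35={t8,t26,t33} V36={t8,t19,t21,t35} V45={t4,t7,t15} V46={t13,t21,t36} V56={t2,t8,t9}
  V123={t32} V126={t29} V134={t30} V145={t4} V156={t2} V235={t33} V245={t7} V246={t13} V346={t21} V356={t8}
C dims 6,15,10; δ0: rk 5, SNF 1^5; δ1: rk 10, SNF 1^9·2
Ȟ^0: (6−5)−0=1 ⇒ Z
Ȟ^1: (15−10)−5=0 ⇒ 0
Ȟ^2: (10−0)−10=0 plus torsion [2] ⇒ Z/2

Ȟ^0(U;F) ≅ Z,  Ȟ^1(U;F) ≅ 0,  Ȟ^2(U;F) ≅ Z/2


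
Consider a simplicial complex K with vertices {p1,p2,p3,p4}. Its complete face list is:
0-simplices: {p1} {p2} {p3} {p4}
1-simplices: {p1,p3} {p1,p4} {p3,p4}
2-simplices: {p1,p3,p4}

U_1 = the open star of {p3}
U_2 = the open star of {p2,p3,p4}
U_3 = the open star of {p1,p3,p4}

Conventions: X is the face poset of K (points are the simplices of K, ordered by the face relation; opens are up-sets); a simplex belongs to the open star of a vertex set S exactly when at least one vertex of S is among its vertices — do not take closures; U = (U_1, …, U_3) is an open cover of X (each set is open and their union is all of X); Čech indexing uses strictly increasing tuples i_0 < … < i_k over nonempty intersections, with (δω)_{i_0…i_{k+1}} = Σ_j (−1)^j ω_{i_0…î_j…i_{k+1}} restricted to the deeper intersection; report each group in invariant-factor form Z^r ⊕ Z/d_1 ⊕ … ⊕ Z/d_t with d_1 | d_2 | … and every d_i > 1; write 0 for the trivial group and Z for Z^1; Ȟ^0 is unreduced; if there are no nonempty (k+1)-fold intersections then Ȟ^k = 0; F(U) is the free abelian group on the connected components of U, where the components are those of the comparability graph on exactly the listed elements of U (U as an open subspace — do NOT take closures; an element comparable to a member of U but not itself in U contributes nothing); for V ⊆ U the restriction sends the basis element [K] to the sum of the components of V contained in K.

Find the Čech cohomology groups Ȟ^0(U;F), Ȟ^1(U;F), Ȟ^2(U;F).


nerve of the cover:
  U1={{p3},{p1,p3},{p3,p4},{p1,p3,p4}} U2={{p2},{p3},{p4},{p1,p3},{p1,p4},{p3,p4},{p1,p3,p4}} U3={{p1},{p3},{p4},{p1,p3},{p1,p4},{p3,p4},{p1,p3,p4}}
  U12={{p3},{p1,p3},{p3,p4},{p1,p3,p4}} U13={{p3},{p1,p3},{p3,p4},{p1,p3,p4}} U23={{p3},{p4},{p1,p3},{p1,p4},{p3,p4},{p1,p3,p4}}
  U123={{p3},{p1,p3},{p3,p4},{p1,p3,p4}}
components per intersection:
  U1: {{p3},{p1,p3},{p3,p4},{p1,p3,p4}}
  U2: {{p2}} {{p3},{p4},{p1,p3},{p1,p4},{p3,p4},{p1,p3,p4}}
  U3: {{p1},{p3},{p4},{p1,p3},{p1,p4},{p3,p4},{p1,p3,p4}}
  U12: {{p3},{p1,p3},{p3,p4},{p1,p3,p4}}
  U13: {{p3},{p1,p3},{p3,p4},{p1,p3,p4}}
  U23: {{p3},{p4},{p1,p3},{p1,p4},{p3,p4},{p1,p3,p4}}
  U123: {{p3},{p1,p3},{p3,p4},{p1,p3,p4}}
C dims 4,3,1; δ0: rk 2, SNF 1^2; δ1: rk 1, SNF 1^1
Ȟ^0 = (4 − 2) − 0 = 2, so Ȟ^0 ≅ Z^2
Ȟ^1 = (3 − 1) − 2 = 0, so Ȟ^1 ≅ 0
Ȟ^2 = (1 − 0) − 1 = 0, so Ȟ^2 ≅ 0

Ȟ^0 = Z^2, Ȟ^1 = 0, Ȟ^2 = 0


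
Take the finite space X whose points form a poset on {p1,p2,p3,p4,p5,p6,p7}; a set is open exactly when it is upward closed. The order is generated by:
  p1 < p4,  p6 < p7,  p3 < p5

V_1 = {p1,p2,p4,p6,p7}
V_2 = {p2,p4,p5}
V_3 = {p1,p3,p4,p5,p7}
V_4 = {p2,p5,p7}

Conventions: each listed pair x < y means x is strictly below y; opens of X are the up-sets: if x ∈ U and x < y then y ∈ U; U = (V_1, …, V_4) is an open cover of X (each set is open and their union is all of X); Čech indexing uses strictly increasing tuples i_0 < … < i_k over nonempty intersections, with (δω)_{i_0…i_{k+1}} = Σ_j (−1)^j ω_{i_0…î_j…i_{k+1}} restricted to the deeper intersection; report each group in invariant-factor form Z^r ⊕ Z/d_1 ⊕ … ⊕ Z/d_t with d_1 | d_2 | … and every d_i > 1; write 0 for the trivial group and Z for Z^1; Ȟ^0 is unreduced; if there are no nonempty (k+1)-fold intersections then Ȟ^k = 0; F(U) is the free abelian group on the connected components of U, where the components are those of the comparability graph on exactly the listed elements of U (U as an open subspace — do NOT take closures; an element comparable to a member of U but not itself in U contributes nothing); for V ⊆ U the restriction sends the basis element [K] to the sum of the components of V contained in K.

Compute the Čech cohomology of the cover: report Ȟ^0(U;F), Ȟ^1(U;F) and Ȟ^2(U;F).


cover nerve:
  V12={p2,p4} V13={p1,p4,p7} V14={p2,p7} V23={p4,p5} V24={p2,p5} V34={p5,p7}
  V123={p4} V124={p2} V134={p7} V234={p5}
components per intersection:
  V1: {p1,p4} {p2} {p6,p7}
  V2: {p2} {p4} {p5}
  V3: {p1,p4} {p3,p5} {p7}
  V4: {p2} {p5} {p7}
  V12: {p2} {p4}
  V13: {p1,p4} {p7}
  V14: {p2} {p7}
  V23: {p4} {p5}
  V24: {p2} {p5}
  V34: {p5} {p7}
  V123: {p4}
  V124: {p2}
  V134: {p7}
  V234: {p5}
C dims 12,12,4; δ0: rk 8, SNF 1^8; δ1: rk 4, SNF 1^4
Ȟ^0: (12−8)−0=4 ⇒ Z^4
Ȟ^1: (12−4)−8=0 ⇒ 0
Ȟ^2: (4−0)−4=0 ⇒ 0

Ȟ^0 ≅ Z^4, Ȟ^1 ≅ 0 and Ȟ^2 ≅ 0


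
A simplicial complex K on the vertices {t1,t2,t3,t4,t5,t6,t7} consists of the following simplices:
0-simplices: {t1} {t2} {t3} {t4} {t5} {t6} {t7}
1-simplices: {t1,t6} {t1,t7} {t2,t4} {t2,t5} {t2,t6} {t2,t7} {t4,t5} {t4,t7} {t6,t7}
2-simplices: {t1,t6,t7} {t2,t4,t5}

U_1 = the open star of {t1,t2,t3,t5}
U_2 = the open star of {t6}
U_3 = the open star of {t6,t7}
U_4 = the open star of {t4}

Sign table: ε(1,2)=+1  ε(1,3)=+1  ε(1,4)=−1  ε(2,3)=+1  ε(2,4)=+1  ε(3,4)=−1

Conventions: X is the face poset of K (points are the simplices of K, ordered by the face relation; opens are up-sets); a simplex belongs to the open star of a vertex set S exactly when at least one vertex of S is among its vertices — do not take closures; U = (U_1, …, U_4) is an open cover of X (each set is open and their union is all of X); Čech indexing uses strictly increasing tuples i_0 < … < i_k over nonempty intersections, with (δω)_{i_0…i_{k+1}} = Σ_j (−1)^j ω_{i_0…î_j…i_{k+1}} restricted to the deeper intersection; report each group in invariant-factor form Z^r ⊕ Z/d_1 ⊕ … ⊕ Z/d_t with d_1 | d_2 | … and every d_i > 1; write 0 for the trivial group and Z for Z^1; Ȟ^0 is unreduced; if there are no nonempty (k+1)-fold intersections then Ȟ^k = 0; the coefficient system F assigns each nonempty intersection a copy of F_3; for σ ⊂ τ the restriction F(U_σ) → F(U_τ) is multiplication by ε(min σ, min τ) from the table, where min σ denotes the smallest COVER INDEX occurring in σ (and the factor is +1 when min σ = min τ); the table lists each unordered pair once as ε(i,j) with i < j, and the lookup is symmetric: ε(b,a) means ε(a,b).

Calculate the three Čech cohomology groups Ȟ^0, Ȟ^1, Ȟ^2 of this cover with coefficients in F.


Ȟ^0 ≅ Z/3; Ȟ^1 ≅ Z/3; Ȟ^2 ≅ 0

nerve of the cover:
  U1={{t1},{t2},{t3},{t5},{t1,t6},{t1,t7},{t2,t4},{t2,t5},{t2,t6},{t2,t7},{t4,t5},{t1,t6,t7},{t2,t4,t5}} U2={{t6},{t1,t6},{t2,t6},{t6,t7},{t1,t6,t7}} U3={{t6},{t7},{t1,t6},{t1,t7},{t2,t6},{t2,t7},{t4,t7},{t6,t7},{t1,t6,t7}} U4={{t4},{t2,t4},{t4,t5},{t4,t7},{t2,t4,t5}}
  U12={{t1,t6},{t2,t6},{t1,t6,t7}} U13={{t1,t6},{t1,t7},{t2,t6},{t2,t7},{t1,t6,t7}} U14={{t2,t4},{t4,t5},{t2,t4,t5}} U23={{t6},{t1,t6},{t2,t6},{t6,t7},{t1,t6,t7}} U34={{t4,t7}}
  U123={{t1,t6},{t2,t6},{t1,t6,t7}}
C dims 4,5,1; δ0: rk_F3 3; δ1: rk_F3 1
Ȟ^0 = (4 − 3) − 0 = 1, so Ȟ^0 ≅ Z/3
Ȟ^1 = (5 − 1) − 3 = 1, so Ȟ^1 ≅ Z/3
Ȟ^2 = (1 − 0) − 1 = 0, so Ȟ^2 ≅ 0


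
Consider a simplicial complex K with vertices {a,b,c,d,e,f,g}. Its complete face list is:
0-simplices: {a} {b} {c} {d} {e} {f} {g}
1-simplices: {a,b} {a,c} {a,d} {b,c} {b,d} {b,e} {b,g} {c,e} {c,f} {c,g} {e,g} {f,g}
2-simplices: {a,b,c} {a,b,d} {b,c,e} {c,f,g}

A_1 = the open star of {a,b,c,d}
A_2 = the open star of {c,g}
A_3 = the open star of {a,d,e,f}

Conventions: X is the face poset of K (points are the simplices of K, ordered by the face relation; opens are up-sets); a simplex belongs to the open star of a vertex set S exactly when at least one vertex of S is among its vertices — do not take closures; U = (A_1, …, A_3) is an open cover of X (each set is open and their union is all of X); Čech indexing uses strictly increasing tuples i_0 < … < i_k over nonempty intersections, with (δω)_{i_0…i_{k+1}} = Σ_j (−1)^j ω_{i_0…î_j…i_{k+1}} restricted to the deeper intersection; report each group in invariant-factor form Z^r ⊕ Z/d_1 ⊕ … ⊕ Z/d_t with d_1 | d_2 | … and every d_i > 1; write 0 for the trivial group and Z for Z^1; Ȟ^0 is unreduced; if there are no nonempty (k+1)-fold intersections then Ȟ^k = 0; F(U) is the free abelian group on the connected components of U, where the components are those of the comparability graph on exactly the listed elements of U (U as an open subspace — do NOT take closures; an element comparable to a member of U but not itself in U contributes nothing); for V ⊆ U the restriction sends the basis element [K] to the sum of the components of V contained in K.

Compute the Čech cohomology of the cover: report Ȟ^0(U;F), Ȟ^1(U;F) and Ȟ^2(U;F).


Ȟ^0(U;F) ≅ Z, Ȟ^1(U;F) ≅ Z^2 and Ȟ^2(U;F) ≅ 0

nerve of the cover:
  A1={{a},{b},{c},{d},{a,b},{a,c},{a,d},{b,c},{b,d},{b,e},{b,g},{c,e},{c,f},{c,g},{a,b,c},{a,b,d},{b,c,e},{c,f,g}} A2={{c},{g},{a,c},{b,c},{b,g},{c,e},{c,f},{c,g},{e,g},{f,g},{a,b,c},{b,c,e},{c,f,g}} A3={{a},{d},{e},{f},{a,b},{a,c},{a,d},{b,d},{b,e},{c,e},{c,f},{e,g},{f,g},{a,b,c},{a,b,d},{b,c,e},{c,f,g}}
  A12={{c},{a,c},{b,c},{b,g},{c,e},{c,f},{c,g},{a,b,c},{b,c,e},{c,f,g}} A13={{a},{d},{a,b},{a,c},{a,d},{b,d},{b,e},{c,e},{c,f},{a,b,c},{a,b,d},{b,c,e},{c,f,g}} A23={{a,c},{c,e},{c,f},{e,g},{f,g},{a,b,c},{b,c,e},{c,f,g}}
  A123={{a,c},{c,e},{c,f},{a,b,c},{b,c,e},{c,f,g}}
components per intersection:
  A1: {{a},{b},{c},{d},{a,b},{a,c},{a,d},{b,c},{b,d},{b,e},{b,g},{c,e},{c,f},{c,g},{a,b,c},{a,b,d},{b,c,e},{c,f,g}}
  A2: {{c},{g},{a,c},{b,c},{b,g},{c,e},{c,f},{c,g},{e,g},{f,g},{a,b,c},{b,c,e},{c,f,g}}
  A3: {{a},{d},{a,b},{a,c},{a,d},{b,d},{a,b,c},{a,b,d}} {{e},{b,e},{c,e},{e,g},{b,c,e}} {{f},{c,f},{f,g},{c,f,g}}
  A12: {{c},{a,c},{b,c},{c,e},{c,f},{c,g},{a,b,c},{b,c,e},{c,f,g}} {{b,g}}
  A13: {{a},{d},{a,b},{a,c},{a,d},{b,d},{a,b,c},{a,b,d}} {{b,e},{c,e},{b,c,e}} {{c,f},{c,f,g}}
  A23: {{a,c},{a,b,c}} {{c,e},{b,c,e}} {{c,f},{f,g},{c,f,g}} {{e,g}}
  A123: {{a,c},{a,b,c}} {{c,e},{b,c,e}} {{c,f},{c,f,g}}
C dims 5,9,3; δ0: rk 4, SNF 1^4; δ1: rk 3, SNF 1^3
Ȟ^0 = (5 − 4) − 0 = 1, so Ȟ^0 ≅ Z
Ȟ^1 = (9 − 3) − 4 = 2, so Ȟ^1 ≅ Z^2
Ȟ^2 = (3 − 0) − 3 = 0, so Ȟ^2 ≅ 0


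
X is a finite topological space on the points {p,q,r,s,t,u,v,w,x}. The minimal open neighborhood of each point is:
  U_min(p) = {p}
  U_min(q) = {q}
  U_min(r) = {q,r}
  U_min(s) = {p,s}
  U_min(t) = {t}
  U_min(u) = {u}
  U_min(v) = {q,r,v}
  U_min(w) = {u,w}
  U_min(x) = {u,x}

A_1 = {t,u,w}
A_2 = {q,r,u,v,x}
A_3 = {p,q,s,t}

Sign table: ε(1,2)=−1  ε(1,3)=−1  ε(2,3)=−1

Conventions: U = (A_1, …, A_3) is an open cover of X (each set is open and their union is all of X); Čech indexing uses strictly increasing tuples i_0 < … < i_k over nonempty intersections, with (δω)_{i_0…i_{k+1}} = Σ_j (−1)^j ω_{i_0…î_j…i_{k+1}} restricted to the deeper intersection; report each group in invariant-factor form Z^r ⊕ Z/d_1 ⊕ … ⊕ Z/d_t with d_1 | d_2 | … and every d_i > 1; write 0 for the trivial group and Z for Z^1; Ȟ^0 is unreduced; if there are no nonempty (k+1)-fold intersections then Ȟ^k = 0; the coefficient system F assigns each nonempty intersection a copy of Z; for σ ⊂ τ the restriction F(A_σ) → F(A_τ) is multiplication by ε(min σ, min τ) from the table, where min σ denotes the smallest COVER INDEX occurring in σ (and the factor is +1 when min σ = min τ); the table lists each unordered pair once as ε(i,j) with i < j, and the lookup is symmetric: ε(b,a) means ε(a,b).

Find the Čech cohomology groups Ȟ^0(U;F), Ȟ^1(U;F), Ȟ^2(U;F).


Ȟ^0(U;F) ≅ 0, Ȟ^1(U;F) ≅ Z/2 and Ȟ^2(U;F) ≅ 0

nonempty overlaps:
  A12={u} A13={t} A23={q}
C dims 3,3; δ0: rk 3, SNF 1^2·2
degree 0: 3−3−0 = 0 → Ȟ^0 ≅ 0
degree 1: 3−0−3 = 0 plus torsion [2] → Ȟ^1 ≅ Z/2
degree 2: 0−0−0 = 0 → Ȟ^2 ≅ 0


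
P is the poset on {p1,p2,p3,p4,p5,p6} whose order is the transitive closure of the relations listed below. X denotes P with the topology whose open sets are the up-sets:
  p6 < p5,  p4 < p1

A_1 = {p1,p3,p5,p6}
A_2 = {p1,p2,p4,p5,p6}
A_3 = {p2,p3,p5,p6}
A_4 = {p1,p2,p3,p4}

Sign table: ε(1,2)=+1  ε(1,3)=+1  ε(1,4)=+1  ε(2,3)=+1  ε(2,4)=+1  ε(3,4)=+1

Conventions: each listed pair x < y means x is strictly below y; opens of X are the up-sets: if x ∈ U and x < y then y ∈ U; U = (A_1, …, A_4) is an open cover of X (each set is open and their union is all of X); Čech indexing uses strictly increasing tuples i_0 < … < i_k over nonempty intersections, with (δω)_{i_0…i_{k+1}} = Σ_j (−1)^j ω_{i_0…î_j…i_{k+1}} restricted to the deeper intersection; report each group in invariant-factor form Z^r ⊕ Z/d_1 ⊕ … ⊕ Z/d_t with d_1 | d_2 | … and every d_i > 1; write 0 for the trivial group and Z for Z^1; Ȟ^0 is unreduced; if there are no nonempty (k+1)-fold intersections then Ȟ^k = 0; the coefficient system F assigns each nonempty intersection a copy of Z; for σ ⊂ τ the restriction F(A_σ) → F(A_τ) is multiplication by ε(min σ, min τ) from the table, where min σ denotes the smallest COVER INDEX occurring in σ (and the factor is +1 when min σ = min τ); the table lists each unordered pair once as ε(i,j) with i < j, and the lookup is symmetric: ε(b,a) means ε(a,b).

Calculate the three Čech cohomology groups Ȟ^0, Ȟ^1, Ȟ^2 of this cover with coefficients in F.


nonempty overlaps:
  A12={p1,p5,p6} A13={p3,p5,p6} A14={p1,p3} A23={p2,p5,p6} A24={p1,p2,p4} A34={p2,p3}
  A123={p5,p6} A124={p1} A134={p3} A234={p2}
C dims 4,6,4; δ0: rk 3, SNF 1^3; δ1: rk 3, SNF 1^3
degree 0: 4−3−0 = 1 → Ȟ^0 ≅ Z
degree 1: 6−3−3 = 0 → Ȟ^1 ≅ 0
degree 2: 4−0−3 = 1 → Ȟ^2 ≅ Z

Ȟ^0 = Z, Ȟ^1 = 0, Ȟ^2 = Z


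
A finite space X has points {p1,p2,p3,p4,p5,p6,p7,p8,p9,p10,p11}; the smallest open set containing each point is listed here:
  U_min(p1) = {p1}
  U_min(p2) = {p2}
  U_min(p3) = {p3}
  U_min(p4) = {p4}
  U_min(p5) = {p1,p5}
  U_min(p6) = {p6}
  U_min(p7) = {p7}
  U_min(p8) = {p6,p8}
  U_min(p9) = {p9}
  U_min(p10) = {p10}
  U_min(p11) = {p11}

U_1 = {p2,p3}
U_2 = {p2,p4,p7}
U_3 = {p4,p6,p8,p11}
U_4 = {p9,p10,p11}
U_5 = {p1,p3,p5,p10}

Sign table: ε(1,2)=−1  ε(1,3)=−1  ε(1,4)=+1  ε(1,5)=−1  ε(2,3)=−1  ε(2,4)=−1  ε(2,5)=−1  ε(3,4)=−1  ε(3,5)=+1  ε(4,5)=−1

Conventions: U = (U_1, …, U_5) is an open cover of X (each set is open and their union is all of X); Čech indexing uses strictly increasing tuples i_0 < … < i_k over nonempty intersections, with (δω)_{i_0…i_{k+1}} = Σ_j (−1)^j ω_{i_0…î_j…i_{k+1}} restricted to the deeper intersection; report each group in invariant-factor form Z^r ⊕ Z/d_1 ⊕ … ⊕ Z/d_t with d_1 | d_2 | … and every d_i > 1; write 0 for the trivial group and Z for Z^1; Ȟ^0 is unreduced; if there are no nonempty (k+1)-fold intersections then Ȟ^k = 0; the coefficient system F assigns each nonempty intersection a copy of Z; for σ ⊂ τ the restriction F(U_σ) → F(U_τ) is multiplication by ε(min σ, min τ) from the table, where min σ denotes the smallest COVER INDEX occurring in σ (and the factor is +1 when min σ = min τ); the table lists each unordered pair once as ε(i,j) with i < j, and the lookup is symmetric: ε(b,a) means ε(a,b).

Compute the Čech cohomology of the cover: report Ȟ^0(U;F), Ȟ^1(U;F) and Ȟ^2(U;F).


Ȟ^0(U;F) ≅ 0; Ȟ^1(U;F) ≅ Z/2; Ȟ^2(U;F) ≅ 0

nonempty intersections:
  U12={p2} U15={p3} U23={p4} U34={p11} U45={p10}
C dims 5,5; δ0: rk 5, SNF 1^4·2
Ȟ^0: (5−5)−0=0 ⇒ 0
Ȟ^1: (5−0)−5=0 plus torsion [2] ⇒ Z/2
Ȟ^2: (0−0)−0=0 ⇒ 0


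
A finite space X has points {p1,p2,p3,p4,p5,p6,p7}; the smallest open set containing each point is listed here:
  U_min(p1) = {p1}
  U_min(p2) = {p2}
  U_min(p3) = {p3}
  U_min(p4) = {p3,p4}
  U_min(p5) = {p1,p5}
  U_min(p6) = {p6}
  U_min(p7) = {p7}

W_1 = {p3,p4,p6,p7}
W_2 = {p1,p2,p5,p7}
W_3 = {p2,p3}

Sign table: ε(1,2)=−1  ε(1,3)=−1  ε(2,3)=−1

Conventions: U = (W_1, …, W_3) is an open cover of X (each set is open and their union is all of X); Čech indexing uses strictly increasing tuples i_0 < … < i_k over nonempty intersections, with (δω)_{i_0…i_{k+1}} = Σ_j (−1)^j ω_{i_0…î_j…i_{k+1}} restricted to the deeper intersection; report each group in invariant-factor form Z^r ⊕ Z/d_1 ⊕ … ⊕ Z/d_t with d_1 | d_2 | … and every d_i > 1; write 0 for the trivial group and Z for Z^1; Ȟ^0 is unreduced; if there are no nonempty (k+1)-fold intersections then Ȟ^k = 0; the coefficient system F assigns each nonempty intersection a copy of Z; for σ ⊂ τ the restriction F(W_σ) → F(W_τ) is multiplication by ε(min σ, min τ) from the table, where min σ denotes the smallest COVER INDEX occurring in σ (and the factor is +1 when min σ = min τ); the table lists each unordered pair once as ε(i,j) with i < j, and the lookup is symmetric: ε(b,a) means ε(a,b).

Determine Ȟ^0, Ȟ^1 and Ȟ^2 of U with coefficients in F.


intersection data:
  W12={p7} W13={p3} W23={p2}
C dims 3,3; δ0: rk 3, SNF 1^2·2
Ȟ^0 = (3 − 3) − 0 = 0, so Ȟ^0 ≅ 0
Ȟ^1 = (3 − 0) − 3 = 0 plus torsion [2], so Ȟ^1 ≅ Z/2
Ȟ^2 = (0 − 0) − 0 = 0, so Ȟ^2 ≅ 0

Ȟ^0 ≅ 0,  Ȟ^1 ≅ Z/2,  Ȟ^2 ≅ 0


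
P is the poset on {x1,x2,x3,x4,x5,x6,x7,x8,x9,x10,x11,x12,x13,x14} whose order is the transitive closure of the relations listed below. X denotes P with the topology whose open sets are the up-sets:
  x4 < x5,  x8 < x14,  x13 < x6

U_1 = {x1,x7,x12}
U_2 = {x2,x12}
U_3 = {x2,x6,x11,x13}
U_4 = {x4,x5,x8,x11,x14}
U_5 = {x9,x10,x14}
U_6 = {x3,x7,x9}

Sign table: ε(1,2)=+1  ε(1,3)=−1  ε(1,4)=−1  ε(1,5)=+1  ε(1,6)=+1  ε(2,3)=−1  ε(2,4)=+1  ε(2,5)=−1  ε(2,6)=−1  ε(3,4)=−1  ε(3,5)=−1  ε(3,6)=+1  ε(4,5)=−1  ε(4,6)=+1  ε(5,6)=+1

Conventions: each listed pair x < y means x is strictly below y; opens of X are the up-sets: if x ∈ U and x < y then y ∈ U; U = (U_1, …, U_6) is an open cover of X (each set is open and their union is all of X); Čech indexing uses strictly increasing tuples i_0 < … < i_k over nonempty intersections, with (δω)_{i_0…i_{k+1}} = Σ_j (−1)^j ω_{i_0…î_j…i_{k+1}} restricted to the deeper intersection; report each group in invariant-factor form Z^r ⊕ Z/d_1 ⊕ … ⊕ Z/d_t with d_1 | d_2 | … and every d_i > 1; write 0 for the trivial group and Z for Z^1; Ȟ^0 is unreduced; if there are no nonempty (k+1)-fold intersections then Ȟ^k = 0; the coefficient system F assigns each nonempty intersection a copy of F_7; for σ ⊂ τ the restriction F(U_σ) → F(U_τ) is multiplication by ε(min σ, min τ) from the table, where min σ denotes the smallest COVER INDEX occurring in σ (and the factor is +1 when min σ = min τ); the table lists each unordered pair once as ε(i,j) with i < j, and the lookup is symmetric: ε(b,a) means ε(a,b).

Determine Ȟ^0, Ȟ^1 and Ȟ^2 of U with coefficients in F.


Ȟ^0 = 0, Ȟ^1 = 0, Ȟ^2 = 0

nonempty intersections:
  U12={x12} U16={x7} U23={x2} U34={x11} U45={x14} U56={x9}
C dims 6,6; δ0: rk_F7 6
Ȟ^0: (6−6)−0=0 ⇒ 0
Ȟ^1: (6−0)−6=0 ⇒ 0
Ȟ^2: (0−0)−0=0 ⇒ 0


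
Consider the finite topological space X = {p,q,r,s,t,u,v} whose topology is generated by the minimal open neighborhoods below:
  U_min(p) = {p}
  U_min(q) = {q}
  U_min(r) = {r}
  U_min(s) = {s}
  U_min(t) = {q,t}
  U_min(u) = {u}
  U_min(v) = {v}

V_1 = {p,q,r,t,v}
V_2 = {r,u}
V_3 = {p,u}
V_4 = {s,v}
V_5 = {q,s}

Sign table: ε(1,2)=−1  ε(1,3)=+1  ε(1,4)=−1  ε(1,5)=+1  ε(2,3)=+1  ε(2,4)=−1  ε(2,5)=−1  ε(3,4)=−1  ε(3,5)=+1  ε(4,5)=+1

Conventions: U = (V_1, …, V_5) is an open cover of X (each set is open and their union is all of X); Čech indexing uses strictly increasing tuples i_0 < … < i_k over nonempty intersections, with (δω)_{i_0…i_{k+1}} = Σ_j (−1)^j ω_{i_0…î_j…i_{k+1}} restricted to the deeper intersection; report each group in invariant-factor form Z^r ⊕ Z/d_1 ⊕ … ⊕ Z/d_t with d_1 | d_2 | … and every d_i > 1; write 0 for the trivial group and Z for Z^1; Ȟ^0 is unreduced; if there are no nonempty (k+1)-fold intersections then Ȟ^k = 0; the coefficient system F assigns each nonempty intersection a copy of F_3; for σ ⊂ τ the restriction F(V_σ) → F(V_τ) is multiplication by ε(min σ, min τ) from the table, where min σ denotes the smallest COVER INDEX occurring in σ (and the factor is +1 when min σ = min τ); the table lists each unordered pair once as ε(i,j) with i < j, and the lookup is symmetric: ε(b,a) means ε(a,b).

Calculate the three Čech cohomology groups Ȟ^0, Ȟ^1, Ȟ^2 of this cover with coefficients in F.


Ȟ^0 ≅ 0; Ȟ^1 ≅ Z/3; Ȟ^2 ≅ 0

nonempty overlaps:
  V12={r} V13={p} V14={v} V15={q} V23={u} V45={s}
C dims 5,6; δ0: rk_F3 5
degree 0: 5−5−0 = 0 → Ȟ^0 ≅ 0
degree 1: 6−0−5 = 1 → Ȟ^1 ≅ Z/3
degree 2: 0−0−0 = 0 → Ȟ^2 ≅ 0


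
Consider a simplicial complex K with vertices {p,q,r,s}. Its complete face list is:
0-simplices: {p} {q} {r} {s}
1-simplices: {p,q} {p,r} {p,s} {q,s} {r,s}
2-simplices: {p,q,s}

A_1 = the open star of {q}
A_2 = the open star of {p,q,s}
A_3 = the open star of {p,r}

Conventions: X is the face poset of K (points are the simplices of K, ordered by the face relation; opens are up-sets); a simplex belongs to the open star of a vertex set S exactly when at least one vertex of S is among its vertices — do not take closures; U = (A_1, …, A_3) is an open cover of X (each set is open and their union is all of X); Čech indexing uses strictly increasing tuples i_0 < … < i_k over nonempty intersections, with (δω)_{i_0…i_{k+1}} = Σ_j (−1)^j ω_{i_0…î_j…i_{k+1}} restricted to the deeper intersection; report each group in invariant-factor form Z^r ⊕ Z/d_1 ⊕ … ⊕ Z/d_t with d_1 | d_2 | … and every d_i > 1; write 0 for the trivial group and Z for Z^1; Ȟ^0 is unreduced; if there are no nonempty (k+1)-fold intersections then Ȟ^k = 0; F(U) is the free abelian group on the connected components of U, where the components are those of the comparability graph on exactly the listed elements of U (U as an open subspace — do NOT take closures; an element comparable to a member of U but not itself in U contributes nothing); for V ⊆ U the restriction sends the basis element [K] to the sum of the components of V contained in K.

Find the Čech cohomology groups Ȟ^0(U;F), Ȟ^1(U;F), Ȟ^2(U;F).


nerve simplices:
  A1={{q},{p,q},{q,s},{p,q,s}} A2={{p},{q},{s},{p,q},{p,r},{p,s},{q,s},{r,s},{p,q,s}} A3={{p},{r},{p,q},{p,r},{p,s},{r,s},{p,q,s}}
  A12={{q},{p,q},{q,s},{p,q,s}} A13={{p,q},{p,q,s}} A23={{p},{p,q},{p,r},{p,s},{r,s},{p,q,s}}
  A123={{p,q},{p,q,s}}
components per intersection:
  A1: {{q},{p,q},{q,s},{p,q,s}}
  A2: {{p},{q},{s},{p,q},{p,r},{p,s},{q,s},{r,s},{p,q,s}}
  A3: {{p},{r},{p,q},{p,r},{p,s},{r,s},{p,q,s}}
  A12: {{q},{p,q},{q,s},{p,q,s}}
  A13: {{p,q},{p,q,s}}
  A23: {{p},{p,q},{p,r},{p,s},{p,q,s}} {{r,s}}
  A123: {{p,q},{p,q,s}}
C dims 3,4,1; δ0: rk 2, SNF 1^2; δ1: rk 1, SNF 1^1
degree 0: 3−2−0 = 1 → Ȟ^0 ≅ Z
degree 1: 4−1−2 = 1 → Ȟ^1 ≅ Z
degree 2: 1−0−1 = 0 → Ȟ^2 ≅ 0

Ȟ^0(U;F) ≅ Z, Ȟ^1(U;F) ≅ Z and Ȟ^2(U;F) ≅ 0


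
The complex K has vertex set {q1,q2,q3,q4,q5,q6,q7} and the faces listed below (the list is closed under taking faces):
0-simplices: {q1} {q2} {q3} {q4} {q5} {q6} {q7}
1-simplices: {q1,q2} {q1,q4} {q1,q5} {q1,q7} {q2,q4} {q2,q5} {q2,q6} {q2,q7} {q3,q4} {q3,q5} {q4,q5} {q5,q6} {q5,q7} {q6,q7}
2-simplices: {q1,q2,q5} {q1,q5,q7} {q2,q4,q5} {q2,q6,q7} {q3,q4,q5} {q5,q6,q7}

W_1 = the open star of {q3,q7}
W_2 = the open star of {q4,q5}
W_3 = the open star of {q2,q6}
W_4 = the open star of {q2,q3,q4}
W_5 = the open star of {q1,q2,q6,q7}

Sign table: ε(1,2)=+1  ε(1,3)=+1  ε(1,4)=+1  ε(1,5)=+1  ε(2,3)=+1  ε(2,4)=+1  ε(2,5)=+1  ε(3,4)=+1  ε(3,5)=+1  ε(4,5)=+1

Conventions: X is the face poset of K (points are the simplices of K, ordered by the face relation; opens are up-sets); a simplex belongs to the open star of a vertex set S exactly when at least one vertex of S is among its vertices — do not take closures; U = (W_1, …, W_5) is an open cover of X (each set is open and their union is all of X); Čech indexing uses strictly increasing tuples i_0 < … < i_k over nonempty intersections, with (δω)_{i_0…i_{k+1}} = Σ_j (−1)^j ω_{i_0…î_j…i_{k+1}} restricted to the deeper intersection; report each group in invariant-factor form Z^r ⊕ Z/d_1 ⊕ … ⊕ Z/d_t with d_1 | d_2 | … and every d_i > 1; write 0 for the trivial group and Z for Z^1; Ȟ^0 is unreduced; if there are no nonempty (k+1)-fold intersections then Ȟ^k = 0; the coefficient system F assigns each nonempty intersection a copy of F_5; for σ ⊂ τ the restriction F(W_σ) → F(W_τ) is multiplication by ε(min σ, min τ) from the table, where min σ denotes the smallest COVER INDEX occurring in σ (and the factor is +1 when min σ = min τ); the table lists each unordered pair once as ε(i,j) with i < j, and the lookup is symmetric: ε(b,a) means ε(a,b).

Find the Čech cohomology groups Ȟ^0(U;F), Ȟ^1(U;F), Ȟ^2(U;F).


intersection data:
  W1={{q3},{q7},{q1,q7},{q2,q7},{q3,q4},{q3,q5},{q5,q7},{q6,q7},{q1,q5,q7},{q2,q6,q7},{q3,q4,q5},{q5,q6,q7}} W2={{q4},{q5},{q1,q4},{q1,q5},{q2,q4},{q2,q5},{q3,q4},{q3,q5},{q4,q5},{q5,q6},{q5,q7},{q1,q2,q5},{q1,q5,q7},{q2,q4,q5},{q3,q4,q5},{q5,q6,q7}} W3={{q2},{q6},{q1,q2},{q2,q4},{q2,q5},{q2,q6},{q2,q7},{q5,q6},{q6,q7},{q1,q2,q5},{q2,q4,q5},{q2,q6,q7},{q5,q6,q7}} W4={{q2},{q3},{q4},{q1,q2},{q1,q4},{q2,q4},{q2,q5},{q2,q6},{q2,q7},{q3,q4},{q3,q5},{q4,q5},{q1,q2,q5},{q2,q4,q5},{q2,q6,q7},{q3,q4,q5}} W5={{q1},{q2},{q6},{q7},{q1,q2},{q1,q4},{q1,q5},{q1,q7},{q2,q4},{q2,q5},{q2,q6},{q2,q7},{q5,q6},{q5,q7},{q6,q7},{q1,q2,q5},{q1,q5,q7},{q2,q4,q5},{q2,q6,q7},{q5,q6,q7}}
  W12={{q3,q4},{q3,q5},{q5,q7},{q1,q5,q7},{q3,q4,q5},{q5,q6,q7}} W13={{q2,q7},{q6,q7},{q2,q6,q7},{q5,q6,q7}} W14={{q3},{q2,q7},{q3,q4},{q3,q5},{q2,q6,q7},{q3,q4,q5}} W15={{q7},{q1,q7},{q2,q7},{q5,q7},{q6,q7},{q1,q5,q7},{q2,q6,q7},{q5,q6,q7}} W23={{q2,q4},{q2,q5},{q5,q6},{q1,q2,q5},{q2,q4,q5},{q5,q6,q7}} W24={{q4},{q1,q4},{q2,q4},{q2,q5},{q3,q4},{q3,q5},{q4,q5},{q1,q2,q5},{q2,q4,q5},{q3,q4,q5}} W25={{q1,q4},{q1,q5},{q2,q4},{q2,q5},{q5,q6},{q5,q7},{q1,q2,q5},{q1,q5,q7},{q2,q4,q5},{q5,q6,q7}} W34={{q2},{q1,q2},{q2,q4},{q2,q5},{q2,q6},{q2,q7},{q1,q2,q5},{q2,q4,q5},{q2,q6,q7}} W35={{q2},{q6},{q1,q2},{q2,q4},{q2,q5},{q2,q6},{q2,q7},{q5,q6},{q6,q7},{q1,q2,q5},{q2,q4,q5},{q2,q6,q7},{q5,q6,q7}} W45={{q2},{q1,q2},{q1,q4},{q2,q4},{q2,q5},{q2,q6},{q2,q7},{q1,q2,q5},{q2,q4,q5},{q2,q6,q7}}
  W123={{q5,q6,q7}} W124={{q3,q4},{q3,q5},{q3,q4,q5}} W125={{q5,q7},{q1,q5,q7},{q5,q6,q7}} W134={{q2,q7},{q2,q6,q7}} W135={{q2,q7},{q6,q7},{q2,q6,q7},{q5,q6,q7}} W145={{q2,q7},{q2,q6,q7}} W234={{q2,q4},{q2,q5},{q1,q2,q5},{q2,q4,q5}} W235={{q2,q4},{q2,q5},{q5,q6},{q1,q2,q5},{q2,q4,q5},{q5,q6,q7}} W245={{q1,q4},{q2,q4},{q2,q5},{q1,q2,q5},{q2,q4,q5}} W345={{q2},{q1,q2},{q2,q4},{q2,q5},{q2,q6},{q2,q7},{q1,q2,q5},{q2,q4,q5},{q2,q6,q7}}
  W1235={{q5,q6,q7}} W1345={{q2,q7},{q2,q6,q7}} W2345={{q2,q4},{q2,q5},{q1,q2,q5},{q2,q4,q5}}
C dims 5,10,10,3; δ0: rk_F5 4; δ1: rk_F5 6; δ2: rk_F5 3
Ȟ^0 = (5 − 4) − 0 = 1, so Ȟ^0 ≅ Z/5
Ȟ^1 = (10 − 6) − 4 = 0, so Ȟ^1 ≅ 0
Ȟ^2 = (10 − 3) − 6 = 1, so Ȟ^2 ≅ Z/5

Ȟ^0 = Z/5; Ȟ^1 = 0; Ȟ^2 = Z/5


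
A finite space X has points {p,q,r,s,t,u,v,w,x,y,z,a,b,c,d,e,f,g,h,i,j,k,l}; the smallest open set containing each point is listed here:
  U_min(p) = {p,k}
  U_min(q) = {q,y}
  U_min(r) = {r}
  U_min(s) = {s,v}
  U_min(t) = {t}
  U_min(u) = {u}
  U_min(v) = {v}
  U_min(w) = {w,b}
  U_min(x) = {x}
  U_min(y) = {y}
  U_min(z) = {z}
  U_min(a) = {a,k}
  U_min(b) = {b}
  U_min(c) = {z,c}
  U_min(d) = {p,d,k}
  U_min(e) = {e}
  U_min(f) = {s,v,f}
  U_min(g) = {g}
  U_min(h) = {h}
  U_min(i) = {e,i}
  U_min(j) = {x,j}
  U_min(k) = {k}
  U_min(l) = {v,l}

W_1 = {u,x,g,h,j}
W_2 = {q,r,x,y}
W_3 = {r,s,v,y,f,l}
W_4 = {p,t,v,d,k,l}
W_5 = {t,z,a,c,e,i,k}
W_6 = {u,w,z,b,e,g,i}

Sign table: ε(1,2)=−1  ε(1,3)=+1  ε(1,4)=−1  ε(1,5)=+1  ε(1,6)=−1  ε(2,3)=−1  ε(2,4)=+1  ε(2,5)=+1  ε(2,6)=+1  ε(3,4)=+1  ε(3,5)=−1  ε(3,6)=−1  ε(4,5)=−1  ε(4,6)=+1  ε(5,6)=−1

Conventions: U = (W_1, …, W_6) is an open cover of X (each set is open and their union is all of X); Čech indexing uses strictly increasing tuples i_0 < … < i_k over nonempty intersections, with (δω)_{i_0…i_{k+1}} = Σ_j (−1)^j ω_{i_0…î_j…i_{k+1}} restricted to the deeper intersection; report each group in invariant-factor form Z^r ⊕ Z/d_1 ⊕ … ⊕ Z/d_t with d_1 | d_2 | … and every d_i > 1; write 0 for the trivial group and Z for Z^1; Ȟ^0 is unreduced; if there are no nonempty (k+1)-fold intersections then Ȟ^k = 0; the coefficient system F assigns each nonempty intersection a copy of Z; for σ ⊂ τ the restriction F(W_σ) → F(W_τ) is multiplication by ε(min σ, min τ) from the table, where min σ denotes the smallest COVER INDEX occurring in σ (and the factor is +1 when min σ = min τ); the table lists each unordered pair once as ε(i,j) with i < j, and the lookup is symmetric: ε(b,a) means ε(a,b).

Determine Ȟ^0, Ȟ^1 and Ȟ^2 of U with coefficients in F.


nerve of the cover:
  W12={x} W16={u,g} W23={r,y} W34={v,l} W45={t,k} W56={z,e,i}
C dims 6,6; δ0: rk 6, SNF 1^5·2
Ȟ^0 = (6 − 6) − 0 = 0, so Ȟ^0 ≅ 0
Ȟ^1 = (6 − 0) − 6 = 0 plus torsion [2], so Ȟ^1 ≅ Z/2
Ȟ^2 = (0 − 0) − 0 = 0, so Ȟ^2 ≅ 0

Ȟ^0(U;F) ≅ 0, Ȟ^1(U;F) ≅ Z/2, Ȟ^2(U;F) ≅ 0


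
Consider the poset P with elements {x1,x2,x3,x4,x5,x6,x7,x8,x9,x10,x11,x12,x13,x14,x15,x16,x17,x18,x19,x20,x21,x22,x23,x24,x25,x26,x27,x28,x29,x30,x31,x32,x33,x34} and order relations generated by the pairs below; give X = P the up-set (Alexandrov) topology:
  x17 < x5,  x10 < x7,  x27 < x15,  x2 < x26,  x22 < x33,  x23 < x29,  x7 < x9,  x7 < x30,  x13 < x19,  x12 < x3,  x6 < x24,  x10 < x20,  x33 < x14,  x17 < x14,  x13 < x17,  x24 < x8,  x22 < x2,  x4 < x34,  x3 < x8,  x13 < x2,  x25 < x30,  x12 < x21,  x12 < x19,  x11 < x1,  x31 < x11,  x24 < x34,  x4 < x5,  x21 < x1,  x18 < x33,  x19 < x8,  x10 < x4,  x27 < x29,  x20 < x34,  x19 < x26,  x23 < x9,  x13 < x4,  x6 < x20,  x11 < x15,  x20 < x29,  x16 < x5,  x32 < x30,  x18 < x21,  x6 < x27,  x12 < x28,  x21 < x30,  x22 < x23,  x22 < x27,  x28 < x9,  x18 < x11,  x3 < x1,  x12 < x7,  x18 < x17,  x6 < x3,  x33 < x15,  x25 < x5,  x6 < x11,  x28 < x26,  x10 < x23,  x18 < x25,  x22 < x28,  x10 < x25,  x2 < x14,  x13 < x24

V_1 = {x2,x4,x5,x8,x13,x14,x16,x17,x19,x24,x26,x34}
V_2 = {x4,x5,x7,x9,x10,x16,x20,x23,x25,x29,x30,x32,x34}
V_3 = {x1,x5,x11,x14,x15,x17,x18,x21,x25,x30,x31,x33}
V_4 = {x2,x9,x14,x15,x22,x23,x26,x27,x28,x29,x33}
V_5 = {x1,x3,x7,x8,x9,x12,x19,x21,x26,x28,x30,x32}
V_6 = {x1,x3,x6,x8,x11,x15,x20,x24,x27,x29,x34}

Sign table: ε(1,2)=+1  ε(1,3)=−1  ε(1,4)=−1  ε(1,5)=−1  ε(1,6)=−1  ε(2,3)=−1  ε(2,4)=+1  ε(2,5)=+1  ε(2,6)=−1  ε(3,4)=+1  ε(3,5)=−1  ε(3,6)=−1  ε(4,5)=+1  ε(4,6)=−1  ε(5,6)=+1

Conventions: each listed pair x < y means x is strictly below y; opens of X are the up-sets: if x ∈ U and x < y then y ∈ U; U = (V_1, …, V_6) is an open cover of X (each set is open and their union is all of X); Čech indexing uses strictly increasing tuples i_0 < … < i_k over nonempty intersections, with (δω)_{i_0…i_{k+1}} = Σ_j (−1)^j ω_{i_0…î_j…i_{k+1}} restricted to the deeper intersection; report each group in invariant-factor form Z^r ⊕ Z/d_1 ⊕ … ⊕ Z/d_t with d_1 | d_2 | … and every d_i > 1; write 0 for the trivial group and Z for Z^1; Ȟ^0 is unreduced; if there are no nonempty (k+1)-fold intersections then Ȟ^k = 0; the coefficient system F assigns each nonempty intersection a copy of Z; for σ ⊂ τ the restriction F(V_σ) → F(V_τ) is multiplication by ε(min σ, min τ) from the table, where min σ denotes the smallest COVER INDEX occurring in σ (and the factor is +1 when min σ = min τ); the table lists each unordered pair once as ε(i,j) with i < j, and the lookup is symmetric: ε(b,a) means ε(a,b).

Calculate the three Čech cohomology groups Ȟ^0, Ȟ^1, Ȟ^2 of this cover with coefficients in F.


nonempty intersections:
  V12={x4,x5,x16,x34} V13={x5,x14,x17} V14={x2,x14,x26} V15={x8,x19,x26} V16={x8,x24,x34} V23={x5,x25,x30} V24={x9,x23,x29} V25={x7,x9,x30,x32} V26={x20,x29,x34} V34={x14,x15,x33} V35={x1,x21,x30} V36={x1,x11,x15} V45={x9,x26,x28} V46={x15,x27,x29} V56={x1,x3,x8}
  V123={x5} V126={x34} V134={x14} V145={x26} V156={x8} V235={x30} V245={x9} V246={x29} V346={x15} V356={x1}
C dims 6,15,10; δ0: rk 6, SNF 1^5·2; δ1: rk 9, SNF 1^9
Ȟ^0: (6−6)−0=0 ⇒ 0
Ȟ^1: (15−9)−6=0 plus torsion [2] ⇒ Z/2
Ȟ^2: (10−0)−9=1 ⇒ Z

Ȟ^0(U;F) ≅ 0, Ȟ^1(U;F) ≅ Z/2, Ȟ^2(U;F) ≅ Z


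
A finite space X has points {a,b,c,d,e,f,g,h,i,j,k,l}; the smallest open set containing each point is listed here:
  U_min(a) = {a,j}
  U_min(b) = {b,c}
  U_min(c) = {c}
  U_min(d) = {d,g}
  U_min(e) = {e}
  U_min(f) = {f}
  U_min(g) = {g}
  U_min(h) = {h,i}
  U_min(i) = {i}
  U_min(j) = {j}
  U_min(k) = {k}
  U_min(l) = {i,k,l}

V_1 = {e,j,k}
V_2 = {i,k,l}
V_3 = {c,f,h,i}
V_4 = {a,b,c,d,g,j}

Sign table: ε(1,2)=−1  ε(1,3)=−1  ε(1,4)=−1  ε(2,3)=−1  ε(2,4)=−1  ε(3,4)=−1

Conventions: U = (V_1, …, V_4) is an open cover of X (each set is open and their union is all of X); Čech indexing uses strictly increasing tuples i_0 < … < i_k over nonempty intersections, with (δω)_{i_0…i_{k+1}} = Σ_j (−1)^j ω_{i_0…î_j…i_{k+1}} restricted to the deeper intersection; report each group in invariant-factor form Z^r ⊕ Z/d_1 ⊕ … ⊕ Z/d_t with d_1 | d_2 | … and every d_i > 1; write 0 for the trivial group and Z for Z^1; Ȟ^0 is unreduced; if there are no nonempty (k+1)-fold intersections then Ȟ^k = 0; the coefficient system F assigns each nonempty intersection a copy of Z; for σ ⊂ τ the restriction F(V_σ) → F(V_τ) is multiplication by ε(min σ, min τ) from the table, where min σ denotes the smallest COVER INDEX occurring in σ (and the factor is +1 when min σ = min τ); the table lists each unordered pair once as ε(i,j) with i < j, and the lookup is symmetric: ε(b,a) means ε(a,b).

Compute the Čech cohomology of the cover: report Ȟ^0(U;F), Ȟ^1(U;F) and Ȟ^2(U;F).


cover nerve:
  V12={k} V14={j} V23={i} V34={c}
C dims 4,4; δ0: rk 3, SNF 1^3
Ȟ^0: (4−3)−0=1 ⇒ Z
Ȟ^1: (4−0)−3=1 ⇒ Z
Ȟ^2: (0−0)−0=0 ⇒ 0

Ȟ^0 ≅ Z, Ȟ^1 ≅ Z, Ȟ^2 ≅ 0
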